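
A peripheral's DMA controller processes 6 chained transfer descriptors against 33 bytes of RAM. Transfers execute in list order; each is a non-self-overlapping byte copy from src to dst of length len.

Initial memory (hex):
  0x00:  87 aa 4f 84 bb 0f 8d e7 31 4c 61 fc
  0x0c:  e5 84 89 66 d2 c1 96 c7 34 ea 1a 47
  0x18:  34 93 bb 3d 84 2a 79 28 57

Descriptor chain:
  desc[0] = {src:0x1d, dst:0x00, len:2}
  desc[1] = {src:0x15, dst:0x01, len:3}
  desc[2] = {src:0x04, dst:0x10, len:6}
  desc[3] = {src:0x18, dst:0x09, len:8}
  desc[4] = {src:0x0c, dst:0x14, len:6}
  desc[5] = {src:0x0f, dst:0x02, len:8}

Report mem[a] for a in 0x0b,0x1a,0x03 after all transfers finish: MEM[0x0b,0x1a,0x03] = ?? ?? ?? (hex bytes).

MEM[0x0b,0x1a,0x03] = bb bb 28

D0: mem[0x00..0x01] <- [2a 79]
D1: mem[0x01..0x03] <- [ea 1a 47]
D2: mem[0x10..0x15] <- [bb 0f 8d e7 31 4c]
D3: mem[0x09..0x10] <- [34 93 bb 3d 84 2a 79 28]
D4: mem[0x14..0x19] <- [3d 84 2a 79 28 0f]
D5: mem[0x02..0x09] <- [79 28 0f 8d e7 3d 84 2a]
query mem[0x0b]=0xbb, mem[0x1a]=0xbb, mem[0x03]=0x28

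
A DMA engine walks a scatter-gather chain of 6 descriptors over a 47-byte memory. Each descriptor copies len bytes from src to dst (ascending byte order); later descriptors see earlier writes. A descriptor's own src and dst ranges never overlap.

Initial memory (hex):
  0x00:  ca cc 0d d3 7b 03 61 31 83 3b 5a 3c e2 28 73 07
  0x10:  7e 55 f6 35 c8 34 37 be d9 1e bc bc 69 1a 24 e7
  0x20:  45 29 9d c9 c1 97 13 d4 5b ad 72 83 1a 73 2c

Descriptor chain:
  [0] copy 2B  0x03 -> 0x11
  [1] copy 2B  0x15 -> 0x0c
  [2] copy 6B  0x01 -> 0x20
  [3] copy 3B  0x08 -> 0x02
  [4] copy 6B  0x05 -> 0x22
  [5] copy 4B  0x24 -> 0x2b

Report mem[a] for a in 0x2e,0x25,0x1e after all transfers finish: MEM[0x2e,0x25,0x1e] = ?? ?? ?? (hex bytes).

MEM[0x2e,0x25,0x1e] = 5a 83 24

[0] 0x03->0x11 len=2 : d3 7b
[1] 0x15->0x0c len=2 : 34 37
[2] 0x01->0x20 len=6 : cc 0d d3 7b 03 61
[3] 0x08->0x02 len=3 : 83 3b 5a
[4] 0x05->0x22 len=6 : 03 61 31 83 3b 5a
[5] 0x24->0x2b len=4 : 31 83 3b 5a
query mem[0x2e]=0x5a, mem[0x25]=0x83, mem[0x1e]=0x24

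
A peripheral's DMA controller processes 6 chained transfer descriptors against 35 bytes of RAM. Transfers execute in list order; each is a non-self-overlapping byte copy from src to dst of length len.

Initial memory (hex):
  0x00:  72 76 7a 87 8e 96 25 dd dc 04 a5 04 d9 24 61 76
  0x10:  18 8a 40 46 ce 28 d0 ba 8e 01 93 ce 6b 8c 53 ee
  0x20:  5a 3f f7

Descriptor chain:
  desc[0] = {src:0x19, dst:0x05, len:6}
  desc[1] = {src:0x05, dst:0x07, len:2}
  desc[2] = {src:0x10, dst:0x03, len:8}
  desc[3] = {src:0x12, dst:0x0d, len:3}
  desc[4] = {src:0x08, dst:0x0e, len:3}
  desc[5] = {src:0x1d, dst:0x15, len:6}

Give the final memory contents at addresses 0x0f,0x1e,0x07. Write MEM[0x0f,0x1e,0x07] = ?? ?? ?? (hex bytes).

[0] 0x19->0x05 len=6 : 01 93 ce 6b 8c 53
[1] 0x05->0x07 len=2 : 01 93
[2] 0x10->0x03 len=8 : 18 8a 40 46 ce 28 d0 ba
[3] 0x12->0x0d len=3 : 40 46 ce
[4] 0x08->0x0e len=3 : 28 d0 ba
[5] 0x1d->0x15 len=6 : 8c 53 ee 5a 3f f7
query mem[0x0f]=0xd0, mem[0x1e]=0x53, mem[0x07]=0xce

MEM[0x0f,0x1e,0x07] = d0 53 ce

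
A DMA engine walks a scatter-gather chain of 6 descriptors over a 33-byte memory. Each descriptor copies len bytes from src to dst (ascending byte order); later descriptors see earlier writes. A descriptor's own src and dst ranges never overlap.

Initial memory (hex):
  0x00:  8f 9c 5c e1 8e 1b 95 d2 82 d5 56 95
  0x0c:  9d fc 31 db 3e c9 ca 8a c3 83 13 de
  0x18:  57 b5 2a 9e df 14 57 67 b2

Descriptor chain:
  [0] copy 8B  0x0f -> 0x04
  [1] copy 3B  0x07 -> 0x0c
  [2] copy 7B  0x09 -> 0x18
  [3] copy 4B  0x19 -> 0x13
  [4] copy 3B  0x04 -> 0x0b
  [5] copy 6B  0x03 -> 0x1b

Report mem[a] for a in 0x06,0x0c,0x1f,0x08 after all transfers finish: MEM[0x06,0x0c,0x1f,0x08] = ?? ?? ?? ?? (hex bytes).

MEM[0x06,0x0c,0x1f,0x08] = c9 3e ca 8a

D0: mem[0x04..0x0b] <- [db 3e c9 ca 8a c3 83 13]
D1: mem[0x0c..0x0e] <- [ca 8a c3]
D2: mem[0x18..0x1e] <- [c3 83 13 ca 8a c3 db]
D3: mem[0x13..0x16] <- [83 13 ca 8a]
D4: mem[0x0b..0x0d] <- [db 3e c9]
D5: mem[0x1b..0x20] <- [e1 db 3e c9 ca 8a]
query mem[0x06]=0xc9, mem[0x0c]=0x3e, mem[0x1f]=0xca, mem[0x08]=0x8a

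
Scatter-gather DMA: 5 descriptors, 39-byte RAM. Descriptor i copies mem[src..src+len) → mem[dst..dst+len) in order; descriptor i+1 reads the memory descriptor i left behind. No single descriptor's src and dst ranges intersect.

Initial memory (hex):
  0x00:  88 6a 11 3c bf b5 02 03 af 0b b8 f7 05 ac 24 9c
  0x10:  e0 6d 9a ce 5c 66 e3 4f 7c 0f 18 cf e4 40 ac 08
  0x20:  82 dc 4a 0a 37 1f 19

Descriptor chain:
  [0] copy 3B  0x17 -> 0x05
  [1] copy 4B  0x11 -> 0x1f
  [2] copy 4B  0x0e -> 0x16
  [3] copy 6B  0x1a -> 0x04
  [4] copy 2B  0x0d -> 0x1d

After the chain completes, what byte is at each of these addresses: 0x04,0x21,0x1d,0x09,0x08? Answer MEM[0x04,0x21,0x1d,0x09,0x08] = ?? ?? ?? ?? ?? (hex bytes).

MEM[0x04,0x21,0x1d,0x09,0x08] = 18 ce ac 6d ac

  after D0: wrote 3B at 0x05 = 4f7c0f
  after D1: wrote 4B at 0x1f = 6d9ace5c
  after D2: wrote 4B at 0x16 = 249ce06d
  after D3: wrote 6B at 0x04 = 18cfe440ac6d
  after D4: wrote 2B at 0x1d = ac24
query mem[0x04]=0x18, mem[0x21]=0xce, mem[0x1d]=0xac, mem[0x09]=0x6d, mem[0x08]=0xac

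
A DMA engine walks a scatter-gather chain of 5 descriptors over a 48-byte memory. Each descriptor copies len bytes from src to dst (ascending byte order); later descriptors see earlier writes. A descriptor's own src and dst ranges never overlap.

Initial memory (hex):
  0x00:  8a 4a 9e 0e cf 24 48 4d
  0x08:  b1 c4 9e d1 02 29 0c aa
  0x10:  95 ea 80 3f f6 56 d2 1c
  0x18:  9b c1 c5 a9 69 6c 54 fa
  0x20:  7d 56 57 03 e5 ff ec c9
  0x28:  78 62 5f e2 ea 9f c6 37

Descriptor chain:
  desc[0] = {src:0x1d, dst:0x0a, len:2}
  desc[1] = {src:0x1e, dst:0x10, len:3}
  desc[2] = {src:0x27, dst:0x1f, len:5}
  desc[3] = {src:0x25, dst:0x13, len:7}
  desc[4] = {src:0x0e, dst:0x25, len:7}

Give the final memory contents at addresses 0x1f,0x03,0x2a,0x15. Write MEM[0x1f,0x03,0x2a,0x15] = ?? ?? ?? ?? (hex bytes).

[0] 0x1d->0x0a len=2 : 6c 54
[1] 0x1e->0x10 len=3 : 54 fa 7d
[2] 0x27->0x1f len=5 : c9 78 62 5f e2
[3] 0x25->0x13 len=7 : ff ec c9 78 62 5f e2
[4] 0x0e->0x25 len=7 : 0c aa 54 fa 7d ff ec
query mem[0x1f]=0xc9, mem[0x03]=0x0e, mem[0x2a]=0xff, mem[0x15]=0xc9

MEM[0x1f,0x03,0x2a,0x15] = c9 0e ff c9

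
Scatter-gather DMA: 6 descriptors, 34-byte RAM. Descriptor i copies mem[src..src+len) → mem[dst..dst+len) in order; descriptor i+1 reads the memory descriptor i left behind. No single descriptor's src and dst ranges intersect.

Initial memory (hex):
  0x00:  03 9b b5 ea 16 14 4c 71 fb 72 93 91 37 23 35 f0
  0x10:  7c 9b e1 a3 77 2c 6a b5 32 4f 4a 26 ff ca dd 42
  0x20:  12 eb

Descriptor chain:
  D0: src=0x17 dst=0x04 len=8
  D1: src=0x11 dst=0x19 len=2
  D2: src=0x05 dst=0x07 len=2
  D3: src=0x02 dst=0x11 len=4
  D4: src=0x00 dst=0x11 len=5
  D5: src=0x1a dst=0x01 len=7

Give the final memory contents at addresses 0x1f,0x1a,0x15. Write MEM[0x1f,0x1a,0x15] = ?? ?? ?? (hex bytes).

#0 dst[0x04+8] := {0xb5,0x32,0x4f,0x4a,0x26,0xff,0xca,0xdd}
#1 dst[0x19+2] := {0x9b,0xe1}
#2 dst[0x07+2] := {0x32,0x4f}
#3 dst[0x11+4] := {0xb5,0xea,0xb5,0x32}
#4 dst[0x11+5] := {0x03,0x9b,0xb5,0xea,0xb5}
#5 dst[0x01+7] := {0xe1,0x26,0xff,0xca,0xdd,0x42,0x12}
query mem[0x1f]=0x42, mem[0x1a]=0xe1, mem[0x15]=0xb5

MEM[0x1f,0x1a,0x15] = 42 e1 b5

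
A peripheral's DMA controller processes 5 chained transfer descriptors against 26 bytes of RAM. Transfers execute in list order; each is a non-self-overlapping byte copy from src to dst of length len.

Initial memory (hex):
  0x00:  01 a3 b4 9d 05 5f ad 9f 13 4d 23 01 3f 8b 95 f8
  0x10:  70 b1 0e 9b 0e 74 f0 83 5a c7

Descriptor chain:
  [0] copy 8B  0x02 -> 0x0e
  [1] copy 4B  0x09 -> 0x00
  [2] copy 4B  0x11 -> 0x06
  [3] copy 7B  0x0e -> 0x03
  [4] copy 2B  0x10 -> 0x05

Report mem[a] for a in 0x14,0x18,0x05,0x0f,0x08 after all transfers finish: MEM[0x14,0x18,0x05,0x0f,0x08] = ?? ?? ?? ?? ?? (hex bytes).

MEM[0x14,0x18,0x05,0x0f,0x08] = 13 5a 05 9d 9f

[0] 0x02->0x0e len=8 : b4 9d 05 5f ad 9f 13 4d
[1] 0x09->0x00 len=4 : 4d 23 01 3f
[2] 0x11->0x06 len=4 : 5f ad 9f 13
[3] 0x0e->0x03 len=7 : b4 9d 05 5f ad 9f 13
[4] 0x10->0x05 len=2 : 05 5f
query mem[0x14]=0x13, mem[0x18]=0x5a, mem[0x05]=0x05, mem[0x0f]=0x9d, mem[0x08]=0x9f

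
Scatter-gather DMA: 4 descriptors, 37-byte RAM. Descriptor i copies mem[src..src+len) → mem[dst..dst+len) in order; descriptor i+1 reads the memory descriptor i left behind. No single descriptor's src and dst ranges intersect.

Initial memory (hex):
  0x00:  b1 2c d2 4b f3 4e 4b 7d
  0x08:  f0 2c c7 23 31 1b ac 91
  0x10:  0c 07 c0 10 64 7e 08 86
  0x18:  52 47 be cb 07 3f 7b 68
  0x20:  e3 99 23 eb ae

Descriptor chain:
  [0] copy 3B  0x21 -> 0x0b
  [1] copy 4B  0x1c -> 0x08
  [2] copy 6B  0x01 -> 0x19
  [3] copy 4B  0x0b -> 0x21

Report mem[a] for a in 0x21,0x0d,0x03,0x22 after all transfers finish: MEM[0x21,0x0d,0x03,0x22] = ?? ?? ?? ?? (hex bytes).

MEM[0x21,0x0d,0x03,0x22] = 68 eb 4b 23

D0: mem[0x0b..0x0d] <- [99 23 eb]
D1: mem[0x08..0x0b] <- [07 3f 7b 68]
D2: mem[0x19..0x1e] <- [2c d2 4b f3 4e 4b]
D3: mem[0x21..0x24] <- [68 23 eb ac]
query mem[0x21]=0x68, mem[0x0d]=0xeb, mem[0x03]=0x4b, mem[0x22]=0x23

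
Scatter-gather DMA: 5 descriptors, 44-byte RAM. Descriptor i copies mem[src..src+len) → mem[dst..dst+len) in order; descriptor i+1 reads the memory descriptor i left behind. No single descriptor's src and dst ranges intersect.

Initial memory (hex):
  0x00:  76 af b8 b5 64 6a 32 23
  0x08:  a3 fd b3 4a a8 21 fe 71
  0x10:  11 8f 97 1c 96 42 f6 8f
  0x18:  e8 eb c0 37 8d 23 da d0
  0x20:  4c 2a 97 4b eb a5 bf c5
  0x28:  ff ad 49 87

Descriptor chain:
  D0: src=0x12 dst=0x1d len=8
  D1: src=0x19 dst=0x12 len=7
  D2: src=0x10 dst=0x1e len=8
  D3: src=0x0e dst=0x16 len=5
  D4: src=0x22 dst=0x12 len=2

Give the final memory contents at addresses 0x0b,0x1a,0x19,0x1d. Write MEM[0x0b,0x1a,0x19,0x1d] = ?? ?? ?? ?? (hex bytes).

MEM[0x0b,0x1a,0x19,0x1d] = 4a eb 8f 97

#0 dst[0x1d+8] := {0x97,0x1c,0x96,0x42,0xf6,0x8f,0xe8,0xeb}
#1 dst[0x12+7] := {0xeb,0xc0,0x37,0x8d,0x97,0x1c,0x96}
#2 dst[0x1e+8] := {0x11,0x8f,0xeb,0xc0,0x37,0x8d,0x97,0x1c}
#3 dst[0x16+5] := {0xfe,0x71,0x11,0x8f,0xeb}
#4 dst[0x12+2] := {0x37,0x8d}
query mem[0x0b]=0x4a, mem[0x1a]=0xeb, mem[0x19]=0x8f, mem[0x1d]=0x97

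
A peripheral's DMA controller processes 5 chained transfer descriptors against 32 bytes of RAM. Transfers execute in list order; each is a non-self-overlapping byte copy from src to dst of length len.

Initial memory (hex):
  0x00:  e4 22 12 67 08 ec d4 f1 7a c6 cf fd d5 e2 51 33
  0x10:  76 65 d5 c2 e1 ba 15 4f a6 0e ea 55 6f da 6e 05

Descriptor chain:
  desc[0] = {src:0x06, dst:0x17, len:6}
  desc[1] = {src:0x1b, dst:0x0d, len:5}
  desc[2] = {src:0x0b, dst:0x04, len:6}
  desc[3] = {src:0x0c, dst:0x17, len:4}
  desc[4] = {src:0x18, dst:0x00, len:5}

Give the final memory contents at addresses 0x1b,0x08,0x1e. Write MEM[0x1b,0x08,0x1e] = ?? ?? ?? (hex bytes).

D0: mem[0x17..0x1c] <- [d4 f1 7a c6 cf fd]
D1: mem[0x0d..0x11] <- [cf fd da 6e 05]
D2: mem[0x04..0x09] <- [fd d5 cf fd da 6e]
D3: mem[0x17..0x1a] <- [d5 cf fd da]
D4: mem[0x00..0x04] <- [cf fd da cf fd]
query mem[0x1b]=0xcf, mem[0x08]=0xda, mem[0x1e]=0x6e

MEM[0x1b,0x08,0x1e] = cf da 6e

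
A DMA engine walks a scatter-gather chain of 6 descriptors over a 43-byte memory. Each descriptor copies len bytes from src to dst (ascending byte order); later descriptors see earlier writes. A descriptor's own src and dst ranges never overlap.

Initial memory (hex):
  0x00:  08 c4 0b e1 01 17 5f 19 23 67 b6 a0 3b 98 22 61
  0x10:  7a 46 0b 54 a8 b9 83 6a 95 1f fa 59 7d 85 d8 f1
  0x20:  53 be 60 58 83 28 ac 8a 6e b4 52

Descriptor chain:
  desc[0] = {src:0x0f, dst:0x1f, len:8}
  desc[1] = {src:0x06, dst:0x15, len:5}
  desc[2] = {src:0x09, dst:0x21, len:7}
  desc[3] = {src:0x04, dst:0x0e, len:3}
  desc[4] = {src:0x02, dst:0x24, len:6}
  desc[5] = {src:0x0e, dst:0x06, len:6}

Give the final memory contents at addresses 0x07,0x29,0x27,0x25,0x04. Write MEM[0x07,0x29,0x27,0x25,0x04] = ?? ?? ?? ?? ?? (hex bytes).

MEM[0x07,0x29,0x27,0x25,0x04] = 17 19 17 e1 01

[0] 0x0f->0x1f len=8 : 61 7a 46 0b 54 a8 b9 83
[1] 0x06->0x15 len=5 : 5f 19 23 67 b6
[2] 0x09->0x21 len=7 : 67 b6 a0 3b 98 22 61
[3] 0x04->0x0e len=3 : 01 17 5f
[4] 0x02->0x24 len=6 : 0b e1 01 17 5f 19
[5] 0x0e->0x06 len=6 : 01 17 5f 46 0b 54
query mem[0x07]=0x17, mem[0x29]=0x19, mem[0x27]=0x17, mem[0x25]=0xe1, mem[0x04]=0x01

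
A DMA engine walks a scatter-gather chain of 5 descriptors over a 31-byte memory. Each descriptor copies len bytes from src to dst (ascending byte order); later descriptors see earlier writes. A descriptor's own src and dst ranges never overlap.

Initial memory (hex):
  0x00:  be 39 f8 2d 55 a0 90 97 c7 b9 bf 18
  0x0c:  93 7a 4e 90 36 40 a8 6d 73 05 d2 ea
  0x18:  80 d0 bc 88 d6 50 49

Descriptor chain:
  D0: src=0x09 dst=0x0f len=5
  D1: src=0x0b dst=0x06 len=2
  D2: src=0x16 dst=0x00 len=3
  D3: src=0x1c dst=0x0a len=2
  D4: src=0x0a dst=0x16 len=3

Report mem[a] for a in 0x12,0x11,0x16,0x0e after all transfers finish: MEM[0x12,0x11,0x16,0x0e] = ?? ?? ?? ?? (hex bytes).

D0: mem[0x0f..0x13] <- [b9 bf 18 93 7a]
D1: mem[0x06..0x07] <- [18 93]
D2: mem[0x00..0x02] <- [d2 ea 80]
D3: mem[0x0a..0x0b] <- [d6 50]
D4: mem[0x16..0x18] <- [d6 50 93]
query mem[0x12]=0x93, mem[0x11]=0x18, mem[0x16]=0xd6, mem[0x0e]=0x4e

MEM[0x12,0x11,0x16,0x0e] = 93 18 d6 4e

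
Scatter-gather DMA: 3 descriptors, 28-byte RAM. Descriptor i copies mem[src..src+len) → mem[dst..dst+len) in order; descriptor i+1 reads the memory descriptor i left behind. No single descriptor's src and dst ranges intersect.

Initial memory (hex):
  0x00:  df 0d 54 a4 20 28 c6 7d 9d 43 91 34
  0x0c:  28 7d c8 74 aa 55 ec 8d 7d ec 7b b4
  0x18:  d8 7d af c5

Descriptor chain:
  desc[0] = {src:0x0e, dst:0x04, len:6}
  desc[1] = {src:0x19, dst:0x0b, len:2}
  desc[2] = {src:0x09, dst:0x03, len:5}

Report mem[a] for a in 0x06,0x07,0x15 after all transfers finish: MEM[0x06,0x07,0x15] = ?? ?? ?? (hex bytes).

MEM[0x06,0x07,0x15] = af 7d ec

[0] 0x0e->0x04 len=6 : c8 74 aa 55 ec 8d
[1] 0x19->0x0b len=2 : 7d af
[2] 0x09->0x03 len=5 : 8d 91 7d af 7d
query mem[0x06]=0xaf, mem[0x07]=0x7d, mem[0x15]=0xec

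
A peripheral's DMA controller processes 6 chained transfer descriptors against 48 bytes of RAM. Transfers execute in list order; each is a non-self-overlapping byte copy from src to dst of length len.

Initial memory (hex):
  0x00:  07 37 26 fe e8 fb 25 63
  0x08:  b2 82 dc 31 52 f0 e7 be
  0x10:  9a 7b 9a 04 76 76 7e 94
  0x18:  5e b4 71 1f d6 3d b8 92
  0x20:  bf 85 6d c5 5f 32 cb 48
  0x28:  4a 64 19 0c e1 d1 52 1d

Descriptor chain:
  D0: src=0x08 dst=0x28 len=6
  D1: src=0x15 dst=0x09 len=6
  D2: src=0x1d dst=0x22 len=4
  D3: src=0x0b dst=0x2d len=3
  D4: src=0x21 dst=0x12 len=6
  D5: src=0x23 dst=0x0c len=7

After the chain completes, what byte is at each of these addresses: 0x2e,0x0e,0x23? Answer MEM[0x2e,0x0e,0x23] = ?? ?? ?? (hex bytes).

MEM[0x2e,0x0e,0x23] = 5e bf b8

D0: mem[0x28..0x2d] <- [b2 82 dc 31 52 f0]
D1: mem[0x09..0x0e] <- [76 7e 94 5e b4 71]
D2: mem[0x22..0x25] <- [3d b8 92 bf]
D3: mem[0x2d..0x2f] <- [94 5e b4]
D4: mem[0x12..0x17] <- [85 3d b8 92 bf cb]
D5: mem[0x0c..0x12] <- [b8 92 bf cb 48 b2 82]
query mem[0x2e]=0x5e, mem[0x0e]=0xbf, mem[0x23]=0xb8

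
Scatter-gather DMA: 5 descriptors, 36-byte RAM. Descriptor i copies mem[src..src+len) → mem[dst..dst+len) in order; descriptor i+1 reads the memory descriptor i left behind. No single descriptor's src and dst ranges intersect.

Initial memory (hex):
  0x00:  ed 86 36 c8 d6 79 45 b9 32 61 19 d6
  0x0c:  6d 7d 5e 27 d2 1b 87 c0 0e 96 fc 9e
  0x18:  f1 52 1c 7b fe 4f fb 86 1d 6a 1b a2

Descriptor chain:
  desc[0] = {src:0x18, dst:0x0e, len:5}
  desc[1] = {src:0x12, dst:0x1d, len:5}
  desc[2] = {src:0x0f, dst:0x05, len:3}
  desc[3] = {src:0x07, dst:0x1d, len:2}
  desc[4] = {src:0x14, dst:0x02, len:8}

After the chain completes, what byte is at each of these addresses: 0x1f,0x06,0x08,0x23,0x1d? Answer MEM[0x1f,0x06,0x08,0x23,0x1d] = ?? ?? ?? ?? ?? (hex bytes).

[0] 0x18->0x0e len=5 : f1 52 1c 7b fe
[1] 0x12->0x1d len=5 : fe c0 0e 96 fc
[2] 0x0f->0x05 len=3 : 52 1c 7b
[3] 0x07->0x1d len=2 : 7b 32
[4] 0x14->0x02 len=8 : 0e 96 fc 9e f1 52 1c 7b
query mem[0x1f]=0x0e, mem[0x06]=0xf1, mem[0x08]=0x1c, mem[0x23]=0xa2, mem[0x1d]=0x7b

MEM[0x1f,0x06,0x08,0x23,0x1d] = 0e f1 1c a2 7b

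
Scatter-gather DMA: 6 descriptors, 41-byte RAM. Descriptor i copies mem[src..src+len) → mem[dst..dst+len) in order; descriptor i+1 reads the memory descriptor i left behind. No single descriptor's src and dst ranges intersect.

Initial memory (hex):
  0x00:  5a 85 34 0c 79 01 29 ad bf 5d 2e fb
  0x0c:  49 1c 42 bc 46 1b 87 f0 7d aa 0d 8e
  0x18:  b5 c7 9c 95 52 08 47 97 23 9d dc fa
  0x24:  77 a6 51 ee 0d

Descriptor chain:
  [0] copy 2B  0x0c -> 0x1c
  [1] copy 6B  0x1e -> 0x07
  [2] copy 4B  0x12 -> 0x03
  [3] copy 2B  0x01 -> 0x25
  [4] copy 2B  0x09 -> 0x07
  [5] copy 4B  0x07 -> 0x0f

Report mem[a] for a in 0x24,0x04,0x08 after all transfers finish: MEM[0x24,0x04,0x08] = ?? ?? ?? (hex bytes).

MEM[0x24,0x04,0x08] = 77 f0 9d

D0: mem[0x1c..0x1d] <- [49 1c]
D1: mem[0x07..0x0c] <- [47 97 23 9d dc fa]
D2: mem[0x03..0x06] <- [87 f0 7d aa]
D3: mem[0x25..0x26] <- [85 34]
D4: mem[0x07..0x08] <- [23 9d]
D5: mem[0x0f..0x12] <- [23 9d 23 9d]
query mem[0x24]=0x77, mem[0x04]=0xf0, mem[0x08]=0x9d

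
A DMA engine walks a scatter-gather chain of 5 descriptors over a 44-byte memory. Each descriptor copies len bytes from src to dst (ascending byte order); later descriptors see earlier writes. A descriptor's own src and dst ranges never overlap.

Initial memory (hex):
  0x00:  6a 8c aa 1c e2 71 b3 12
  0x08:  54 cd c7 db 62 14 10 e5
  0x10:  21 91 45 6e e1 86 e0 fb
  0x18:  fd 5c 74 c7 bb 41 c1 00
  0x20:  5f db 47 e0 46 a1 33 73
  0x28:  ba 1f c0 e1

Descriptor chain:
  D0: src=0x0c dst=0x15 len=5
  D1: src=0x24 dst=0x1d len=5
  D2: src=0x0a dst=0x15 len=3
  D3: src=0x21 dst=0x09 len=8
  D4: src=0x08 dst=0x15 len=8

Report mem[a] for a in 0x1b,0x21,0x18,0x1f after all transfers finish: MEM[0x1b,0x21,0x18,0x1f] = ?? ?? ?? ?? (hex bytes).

[0] 0x0c->0x15 len=5 : 62 14 10 e5 21
[1] 0x24->0x1d len=5 : 46 a1 33 73 ba
[2] 0x0a->0x15 len=3 : c7 db 62
[3] 0x21->0x09 len=8 : ba 47 e0 46 a1 33 73 ba
[4] 0x08->0x15 len=8 : 54 ba 47 e0 46 a1 33 73
query mem[0x1b]=0x33, mem[0x21]=0xba, mem[0x18]=0xe0, mem[0x1f]=0x33

MEM[0x1b,0x21,0x18,0x1f] = 33 ba e0 33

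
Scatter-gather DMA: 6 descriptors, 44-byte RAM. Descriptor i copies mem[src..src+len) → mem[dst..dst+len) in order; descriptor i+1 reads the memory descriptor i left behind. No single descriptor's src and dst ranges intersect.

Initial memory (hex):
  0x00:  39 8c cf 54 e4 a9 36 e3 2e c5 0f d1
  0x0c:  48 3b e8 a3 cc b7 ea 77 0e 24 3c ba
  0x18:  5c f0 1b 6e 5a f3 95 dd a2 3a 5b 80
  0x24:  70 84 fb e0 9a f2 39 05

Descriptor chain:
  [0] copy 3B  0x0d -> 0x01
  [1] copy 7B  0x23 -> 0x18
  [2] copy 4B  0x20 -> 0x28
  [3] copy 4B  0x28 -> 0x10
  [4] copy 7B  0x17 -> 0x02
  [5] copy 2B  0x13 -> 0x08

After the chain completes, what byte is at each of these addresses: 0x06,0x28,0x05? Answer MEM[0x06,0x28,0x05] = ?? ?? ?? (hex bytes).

MEM[0x06,0x28,0x05] = fb a2 84

D0: mem[0x01..0x03] <- [3b e8 a3]
D1: mem[0x18..0x1e] <- [80 70 84 fb e0 9a f2]
D2: mem[0x28..0x2b] <- [a2 3a 5b 80]
D3: mem[0x10..0x13] <- [a2 3a 5b 80]
D4: mem[0x02..0x08] <- [ba 80 70 84 fb e0 9a]
D5: mem[0x08..0x09] <- [80 0e]
query mem[0x06]=0xfb, mem[0x28]=0xa2, mem[0x05]=0x84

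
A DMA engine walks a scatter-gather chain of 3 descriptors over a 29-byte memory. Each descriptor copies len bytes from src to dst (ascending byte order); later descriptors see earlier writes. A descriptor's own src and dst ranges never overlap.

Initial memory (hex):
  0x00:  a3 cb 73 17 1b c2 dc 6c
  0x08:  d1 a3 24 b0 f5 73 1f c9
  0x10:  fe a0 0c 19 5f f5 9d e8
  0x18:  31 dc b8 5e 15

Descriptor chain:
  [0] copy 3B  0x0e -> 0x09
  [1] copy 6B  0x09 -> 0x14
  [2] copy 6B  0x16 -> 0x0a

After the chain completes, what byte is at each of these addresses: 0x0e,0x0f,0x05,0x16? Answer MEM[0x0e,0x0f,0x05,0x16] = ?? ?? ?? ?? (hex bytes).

MEM[0x0e,0x0f,0x05,0x16] = b8 5e c2 fe

  after D0: wrote 3B at 0x09 = 1fc9fe
  after D1: wrote 6B at 0x14 = 1fc9fef5731f
  after D2: wrote 6B at 0x0a = fef5731fb85e
query mem[0x0e]=0xb8, mem[0x0f]=0x5e, mem[0x05]=0xc2, mem[0x16]=0xfe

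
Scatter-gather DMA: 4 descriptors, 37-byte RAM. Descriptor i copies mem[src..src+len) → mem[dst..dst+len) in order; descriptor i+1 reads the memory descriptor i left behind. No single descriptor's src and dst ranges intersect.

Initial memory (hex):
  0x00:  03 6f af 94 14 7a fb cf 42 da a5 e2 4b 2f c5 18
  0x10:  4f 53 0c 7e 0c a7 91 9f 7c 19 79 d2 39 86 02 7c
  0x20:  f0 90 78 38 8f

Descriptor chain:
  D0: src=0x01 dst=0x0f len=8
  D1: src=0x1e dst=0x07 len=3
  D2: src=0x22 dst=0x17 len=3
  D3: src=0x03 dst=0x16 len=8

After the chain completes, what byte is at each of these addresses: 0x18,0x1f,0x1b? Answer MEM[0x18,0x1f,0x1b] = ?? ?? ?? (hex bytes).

D0: mem[0x0f..0x16] <- [6f af 94 14 7a fb cf 42]
D1: mem[0x07..0x09] <- [02 7c f0]
D2: mem[0x17..0x19] <- [78 38 8f]
D3: mem[0x16..0x1d] <- [94 14 7a fb 02 7c f0 a5]
query mem[0x18]=0x7a, mem[0x1f]=0x7c, mem[0x1b]=0x7c

MEM[0x18,0x1f,0x1b] = 7a 7c 7c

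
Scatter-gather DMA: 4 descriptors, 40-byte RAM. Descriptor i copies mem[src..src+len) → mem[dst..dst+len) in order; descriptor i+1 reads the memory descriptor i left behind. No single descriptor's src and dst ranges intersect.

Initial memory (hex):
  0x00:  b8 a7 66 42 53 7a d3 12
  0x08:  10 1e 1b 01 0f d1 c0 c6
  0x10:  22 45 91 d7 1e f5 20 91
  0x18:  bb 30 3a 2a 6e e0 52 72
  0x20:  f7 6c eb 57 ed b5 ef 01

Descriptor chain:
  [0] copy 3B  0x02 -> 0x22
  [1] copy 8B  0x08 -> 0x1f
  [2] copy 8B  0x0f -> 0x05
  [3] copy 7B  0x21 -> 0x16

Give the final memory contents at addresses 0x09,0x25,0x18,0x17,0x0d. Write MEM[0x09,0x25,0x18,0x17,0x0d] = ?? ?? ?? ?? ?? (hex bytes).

MEM[0x09,0x25,0x18,0x17,0x0d] = d7 c0 0f 01 d1

D0: mem[0x22..0x24] <- [66 42 53]
D1: mem[0x1f..0x26] <- [10 1e 1b 01 0f d1 c0 c6]
D2: mem[0x05..0x0c] <- [c6 22 45 91 d7 1e f5 20]
D3: mem[0x16..0x1c] <- [1b 01 0f d1 c0 c6 01]
query mem[0x09]=0xd7, mem[0x25]=0xc0, mem[0x18]=0x0f, mem[0x17]=0x01, mem[0x0d]=0xd1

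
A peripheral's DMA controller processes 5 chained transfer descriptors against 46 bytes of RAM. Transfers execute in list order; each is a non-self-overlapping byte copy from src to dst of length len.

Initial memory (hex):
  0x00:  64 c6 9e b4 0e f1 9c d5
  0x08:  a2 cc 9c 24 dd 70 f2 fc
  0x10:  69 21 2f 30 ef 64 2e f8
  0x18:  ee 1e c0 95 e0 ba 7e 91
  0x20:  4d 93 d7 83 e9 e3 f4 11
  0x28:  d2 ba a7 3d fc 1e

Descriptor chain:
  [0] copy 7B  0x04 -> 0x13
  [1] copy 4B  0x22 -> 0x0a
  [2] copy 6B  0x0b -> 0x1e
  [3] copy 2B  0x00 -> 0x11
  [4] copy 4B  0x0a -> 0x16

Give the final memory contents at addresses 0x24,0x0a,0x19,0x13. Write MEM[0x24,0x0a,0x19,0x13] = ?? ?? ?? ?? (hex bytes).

MEM[0x24,0x0a,0x19,0x13] = e9 d7 e3 0e

#0 dst[0x13+7] := {0x0e,0xf1,0x9c,0xd5,0xa2,0xcc,0x9c}
#1 dst[0x0a+4] := {0xd7,0x83,0xe9,0xe3}
#2 dst[0x1e+6] := {0x83,0xe9,0xe3,0xf2,0xfc,0x69}
#3 dst[0x11+2] := {0x64,0xc6}
#4 dst[0x16+4] := {0xd7,0x83,0xe9,0xe3}
query mem[0x24]=0xe9, mem[0x0a]=0xd7, mem[0x19]=0xe3, mem[0x13]=0x0e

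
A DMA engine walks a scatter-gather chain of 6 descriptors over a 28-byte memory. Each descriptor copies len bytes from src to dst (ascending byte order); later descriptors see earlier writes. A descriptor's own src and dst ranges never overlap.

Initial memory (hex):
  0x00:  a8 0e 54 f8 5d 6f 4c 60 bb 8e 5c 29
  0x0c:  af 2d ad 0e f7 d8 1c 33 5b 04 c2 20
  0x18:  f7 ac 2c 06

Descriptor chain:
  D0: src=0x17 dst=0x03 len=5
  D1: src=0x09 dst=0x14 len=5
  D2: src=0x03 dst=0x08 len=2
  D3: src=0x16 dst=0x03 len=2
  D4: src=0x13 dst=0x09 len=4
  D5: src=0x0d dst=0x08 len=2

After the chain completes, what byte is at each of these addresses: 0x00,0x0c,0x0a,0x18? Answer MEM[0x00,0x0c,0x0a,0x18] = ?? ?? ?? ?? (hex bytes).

[0] 0x17->0x03 len=5 : 20 f7 ac 2c 06
[1] 0x09->0x14 len=5 : 8e 5c 29 af 2d
[2] 0x03->0x08 len=2 : 20 f7
[3] 0x16->0x03 len=2 : 29 af
[4] 0x13->0x09 len=4 : 33 8e 5c 29
[5] 0x0d->0x08 len=2 : 2d ad
query mem[0x00]=0xa8, mem[0x0c]=0x29, mem[0x0a]=0x8e, mem[0x18]=0x2d

MEM[0x00,0x0c,0x0a,0x18] = a8 29 8e 2d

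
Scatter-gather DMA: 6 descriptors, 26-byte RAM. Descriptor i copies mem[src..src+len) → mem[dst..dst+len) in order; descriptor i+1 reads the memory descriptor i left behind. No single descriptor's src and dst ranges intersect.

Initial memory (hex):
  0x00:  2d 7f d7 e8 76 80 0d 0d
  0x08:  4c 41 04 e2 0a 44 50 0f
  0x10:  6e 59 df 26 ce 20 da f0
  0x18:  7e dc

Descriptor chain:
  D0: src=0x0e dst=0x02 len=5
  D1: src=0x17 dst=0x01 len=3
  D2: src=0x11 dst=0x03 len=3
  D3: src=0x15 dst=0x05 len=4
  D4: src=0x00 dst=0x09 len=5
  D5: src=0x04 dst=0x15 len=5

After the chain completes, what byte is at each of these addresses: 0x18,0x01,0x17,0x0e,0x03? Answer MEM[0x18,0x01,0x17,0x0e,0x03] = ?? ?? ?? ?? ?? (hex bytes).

MEM[0x18,0x01,0x17,0x0e,0x03] = f0 f0 da 50 59

[0] 0x0e->0x02 len=5 : 50 0f 6e 59 df
[1] 0x17->0x01 len=3 : f0 7e dc
[2] 0x11->0x03 len=3 : 59 df 26
[3] 0x15->0x05 len=4 : 20 da f0 7e
[4] 0x00->0x09 len=5 : 2d f0 7e 59 df
[5] 0x04->0x15 len=5 : df 20 da f0 7e
query mem[0x18]=0xf0, mem[0x01]=0xf0, mem[0x17]=0xda, mem[0x0e]=0x50, mem[0x03]=0x59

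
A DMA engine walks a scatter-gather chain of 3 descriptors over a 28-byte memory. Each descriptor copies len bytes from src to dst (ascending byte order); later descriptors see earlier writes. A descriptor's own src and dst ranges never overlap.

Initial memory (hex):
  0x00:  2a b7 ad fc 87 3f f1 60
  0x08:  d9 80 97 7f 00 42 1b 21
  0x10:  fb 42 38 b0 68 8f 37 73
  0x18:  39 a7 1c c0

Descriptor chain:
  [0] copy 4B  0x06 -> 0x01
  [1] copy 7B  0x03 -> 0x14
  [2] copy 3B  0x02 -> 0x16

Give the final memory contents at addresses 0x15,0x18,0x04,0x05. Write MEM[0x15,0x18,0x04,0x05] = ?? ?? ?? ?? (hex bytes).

MEM[0x15,0x18,0x04,0x05] = 80 80 80 3f

  after D0: wrote 4B at 0x01 = f160d980
  after D1: wrote 7B at 0x14 = d9803ff160d980
  after D2: wrote 3B at 0x16 = 60d980
query mem[0x15]=0x80, mem[0x18]=0x80, mem[0x04]=0x80, mem[0x05]=0x3f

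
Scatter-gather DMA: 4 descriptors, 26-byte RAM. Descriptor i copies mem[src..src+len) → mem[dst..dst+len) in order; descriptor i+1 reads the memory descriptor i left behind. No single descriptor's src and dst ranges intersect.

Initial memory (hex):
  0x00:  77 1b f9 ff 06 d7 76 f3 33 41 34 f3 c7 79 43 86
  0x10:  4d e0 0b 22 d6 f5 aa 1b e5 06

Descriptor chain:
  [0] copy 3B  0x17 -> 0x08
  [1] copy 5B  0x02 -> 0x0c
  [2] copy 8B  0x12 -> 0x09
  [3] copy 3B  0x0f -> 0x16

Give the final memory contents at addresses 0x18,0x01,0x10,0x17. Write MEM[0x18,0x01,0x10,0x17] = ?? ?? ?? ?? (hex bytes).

MEM[0x18,0x01,0x10,0x17] = e0 1b 06 06

#0 dst[0x08+3] := {0x1b,0xe5,0x06}
#1 dst[0x0c+5] := {0xf9,0xff,0x06,0xd7,0x76}
#2 dst[0x09+8] := {0x0b,0x22,0xd6,0xf5,0xaa,0x1b,0xe5,0x06}
#3 dst[0x16+3] := {0xe5,0x06,0xe0}
query mem[0x18]=0xe0, mem[0x01]=0x1b, mem[0x10]=0x06, mem[0x17]=0x06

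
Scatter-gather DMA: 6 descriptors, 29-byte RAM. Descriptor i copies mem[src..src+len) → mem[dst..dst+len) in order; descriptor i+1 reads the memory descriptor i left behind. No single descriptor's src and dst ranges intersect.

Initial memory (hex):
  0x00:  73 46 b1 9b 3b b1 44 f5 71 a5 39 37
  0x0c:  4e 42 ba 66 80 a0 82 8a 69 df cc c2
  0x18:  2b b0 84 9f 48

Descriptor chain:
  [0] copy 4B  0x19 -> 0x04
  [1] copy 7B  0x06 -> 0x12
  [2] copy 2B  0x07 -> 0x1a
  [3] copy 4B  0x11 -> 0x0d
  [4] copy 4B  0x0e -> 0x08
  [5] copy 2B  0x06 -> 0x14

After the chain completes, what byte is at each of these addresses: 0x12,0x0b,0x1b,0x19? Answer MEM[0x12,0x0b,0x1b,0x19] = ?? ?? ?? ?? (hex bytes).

[0] 0x19->0x04 len=4 : b0 84 9f 48
[1] 0x06->0x12 len=7 : 9f 48 71 a5 39 37 4e
[2] 0x07->0x1a len=2 : 48 71
[3] 0x11->0x0d len=4 : a0 9f 48 71
[4] 0x0e->0x08 len=4 : 9f 48 71 a0
[5] 0x06->0x14 len=2 : 9f 48
query mem[0x12]=0x9f, mem[0x0b]=0xa0, mem[0x1b]=0x71, mem[0x19]=0xb0

MEM[0x12,0x0b,0x1b,0x19] = 9f a0 71 b0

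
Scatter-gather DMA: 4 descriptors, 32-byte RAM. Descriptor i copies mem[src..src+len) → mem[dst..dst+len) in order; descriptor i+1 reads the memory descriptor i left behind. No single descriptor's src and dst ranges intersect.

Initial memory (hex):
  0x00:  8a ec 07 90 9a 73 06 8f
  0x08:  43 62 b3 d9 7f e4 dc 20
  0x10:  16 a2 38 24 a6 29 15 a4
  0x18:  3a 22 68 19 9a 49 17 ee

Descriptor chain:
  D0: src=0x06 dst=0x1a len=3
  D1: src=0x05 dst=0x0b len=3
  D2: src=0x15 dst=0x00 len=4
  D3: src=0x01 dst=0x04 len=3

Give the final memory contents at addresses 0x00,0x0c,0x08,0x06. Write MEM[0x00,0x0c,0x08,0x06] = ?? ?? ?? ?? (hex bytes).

MEM[0x00,0x0c,0x08,0x06] = 29 06 43 3a

[0] 0x06->0x1a len=3 : 06 8f 43
[1] 0x05->0x0b len=3 : 73 06 8f
[2] 0x15->0x00 len=4 : 29 15 a4 3a
[3] 0x01->0x04 len=3 : 15 a4 3a
query mem[0x00]=0x29, mem[0x0c]=0x06, mem[0x08]=0x43, mem[0x06]=0x3a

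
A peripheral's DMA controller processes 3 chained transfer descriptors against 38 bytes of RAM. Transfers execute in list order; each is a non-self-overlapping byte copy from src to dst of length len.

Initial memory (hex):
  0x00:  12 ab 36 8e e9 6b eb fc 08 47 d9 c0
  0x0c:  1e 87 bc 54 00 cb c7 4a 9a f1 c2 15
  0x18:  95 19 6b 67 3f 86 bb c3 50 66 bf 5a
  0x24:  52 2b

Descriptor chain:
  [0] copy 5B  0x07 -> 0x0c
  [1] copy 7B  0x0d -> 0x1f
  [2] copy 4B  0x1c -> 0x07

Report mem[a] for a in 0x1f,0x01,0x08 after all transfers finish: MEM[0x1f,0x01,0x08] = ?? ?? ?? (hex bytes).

#0 dst[0x0c+5] := {0xfc,0x08,0x47,0xd9,0xc0}
#1 dst[0x1f+7] := {0x08,0x47,0xd9,0xc0,0xcb,0xc7,0x4a}
#2 dst[0x07+4] := {0x3f,0x86,0xbb,0x08}
query mem[0x1f]=0x08, mem[0x01]=0xab, mem[0x08]=0x86

MEM[0x1f,0x01,0x08] = 08 ab 86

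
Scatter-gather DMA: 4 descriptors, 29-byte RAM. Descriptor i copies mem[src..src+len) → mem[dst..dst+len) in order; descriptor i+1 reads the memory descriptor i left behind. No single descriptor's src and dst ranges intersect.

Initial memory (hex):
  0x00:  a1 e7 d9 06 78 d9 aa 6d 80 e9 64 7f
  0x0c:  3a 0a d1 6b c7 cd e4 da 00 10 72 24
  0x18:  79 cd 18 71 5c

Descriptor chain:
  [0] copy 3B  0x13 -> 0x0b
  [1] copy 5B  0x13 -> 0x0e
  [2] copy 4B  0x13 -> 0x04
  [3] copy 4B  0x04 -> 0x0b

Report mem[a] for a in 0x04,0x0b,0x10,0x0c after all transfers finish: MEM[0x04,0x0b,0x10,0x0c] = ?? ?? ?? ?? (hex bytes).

  after D0: wrote 3B at 0x0b = da0010
  after D1: wrote 5B at 0x0e = da00107224
  after D2: wrote 4B at 0x04 = da001072
  after D3: wrote 4B at 0x0b = da001072
query mem[0x04]=0xda, mem[0x0b]=0xda, mem[0x10]=0x10, mem[0x0c]=0x00

MEM[0x04,0x0b,0x10,0x0c] = da da 10 00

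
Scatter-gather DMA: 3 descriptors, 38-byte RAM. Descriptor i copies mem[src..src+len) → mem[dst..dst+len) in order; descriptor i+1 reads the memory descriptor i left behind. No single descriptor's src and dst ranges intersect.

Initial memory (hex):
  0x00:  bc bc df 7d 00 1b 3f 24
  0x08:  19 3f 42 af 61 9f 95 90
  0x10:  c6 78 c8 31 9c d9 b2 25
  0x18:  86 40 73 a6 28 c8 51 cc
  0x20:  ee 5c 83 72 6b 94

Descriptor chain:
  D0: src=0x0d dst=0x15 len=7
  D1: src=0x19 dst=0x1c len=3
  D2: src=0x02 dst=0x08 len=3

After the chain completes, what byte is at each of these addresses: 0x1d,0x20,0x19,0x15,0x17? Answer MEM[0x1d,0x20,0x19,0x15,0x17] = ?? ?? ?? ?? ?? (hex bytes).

[0] 0x0d->0x15 len=7 : 9f 95 90 c6 78 c8 31
[1] 0x19->0x1c len=3 : 78 c8 31
[2] 0x02->0x08 len=3 : df 7d 00
query mem[0x1d]=0xc8, mem[0x20]=0xee, mem[0x19]=0x78, mem[0x15]=0x9f, mem[0x17]=0x90

MEM[0x1d,0x20,0x19,0x15,0x17] = c8 ee 78 9f 90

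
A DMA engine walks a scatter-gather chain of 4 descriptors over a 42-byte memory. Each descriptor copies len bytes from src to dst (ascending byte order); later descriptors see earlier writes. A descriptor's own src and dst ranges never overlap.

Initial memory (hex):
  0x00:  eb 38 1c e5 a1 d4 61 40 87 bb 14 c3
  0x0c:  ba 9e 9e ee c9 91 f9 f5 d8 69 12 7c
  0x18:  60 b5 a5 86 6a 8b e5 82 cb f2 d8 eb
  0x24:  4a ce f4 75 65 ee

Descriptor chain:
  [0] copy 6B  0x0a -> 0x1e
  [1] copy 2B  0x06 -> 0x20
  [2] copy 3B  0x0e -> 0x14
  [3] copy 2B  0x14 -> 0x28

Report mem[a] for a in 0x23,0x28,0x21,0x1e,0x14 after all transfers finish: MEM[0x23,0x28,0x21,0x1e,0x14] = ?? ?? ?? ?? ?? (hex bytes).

[0] 0x0a->0x1e len=6 : 14 c3 ba 9e 9e ee
[1] 0x06->0x20 len=2 : 61 40
[2] 0x0e->0x14 len=3 : 9e ee c9
[3] 0x14->0x28 len=2 : 9e ee
query mem[0x23]=0xee, mem[0x28]=0x9e, mem[0x21]=0x40, mem[0x1e]=0x14, mem[0x14]=0x9e

MEM[0x23,0x28,0x21,0x1e,0x14] = ee 9e 40 14 9e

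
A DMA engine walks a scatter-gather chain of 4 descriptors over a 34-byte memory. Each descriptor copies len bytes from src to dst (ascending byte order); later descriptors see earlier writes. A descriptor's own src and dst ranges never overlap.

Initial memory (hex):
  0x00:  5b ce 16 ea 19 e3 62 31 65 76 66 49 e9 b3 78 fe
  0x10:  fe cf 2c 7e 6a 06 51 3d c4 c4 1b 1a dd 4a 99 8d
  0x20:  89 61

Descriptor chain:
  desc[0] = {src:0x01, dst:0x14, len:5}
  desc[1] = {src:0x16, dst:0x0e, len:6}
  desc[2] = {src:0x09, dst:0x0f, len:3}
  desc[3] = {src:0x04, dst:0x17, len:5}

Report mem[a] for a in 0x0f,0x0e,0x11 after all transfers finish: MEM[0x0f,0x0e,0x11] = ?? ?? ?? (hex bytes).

MEM[0x0f,0x0e,0x11] = 76 ea 49

  after D0: wrote 5B at 0x14 = ce16ea19e3
  after D1: wrote 6B at 0x0e = ea19e3c41b1a
  after D2: wrote 3B at 0x0f = 766649
  after D3: wrote 5B at 0x17 = 19e3623165
query mem[0x0f]=0x76, mem[0x0e]=0xea, mem[0x11]=0x49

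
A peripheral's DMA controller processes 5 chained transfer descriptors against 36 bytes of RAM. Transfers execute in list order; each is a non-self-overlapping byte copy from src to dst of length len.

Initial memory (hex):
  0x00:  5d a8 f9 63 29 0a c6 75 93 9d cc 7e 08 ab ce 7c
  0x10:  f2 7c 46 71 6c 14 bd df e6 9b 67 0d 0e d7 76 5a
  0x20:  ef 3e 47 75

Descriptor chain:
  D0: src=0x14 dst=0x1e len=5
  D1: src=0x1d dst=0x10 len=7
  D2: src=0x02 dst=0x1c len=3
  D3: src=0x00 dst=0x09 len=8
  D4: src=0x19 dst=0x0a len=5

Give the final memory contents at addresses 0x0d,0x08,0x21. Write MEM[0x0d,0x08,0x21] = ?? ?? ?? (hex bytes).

MEM[0x0d,0x08,0x21] = f9 93 df

  after D0: wrote 5B at 0x1e = 6c14bddfe6
  after D1: wrote 7B at 0x10 = d76c14bddfe675
  after D2: wrote 3B at 0x1c = f96329
  after D3: wrote 8B at 0x09 = 5da8f963290ac675
  after D4: wrote 5B at 0x0a = 9b670df963
query mem[0x0d]=0xf9, mem[0x08]=0x93, mem[0x21]=0xdf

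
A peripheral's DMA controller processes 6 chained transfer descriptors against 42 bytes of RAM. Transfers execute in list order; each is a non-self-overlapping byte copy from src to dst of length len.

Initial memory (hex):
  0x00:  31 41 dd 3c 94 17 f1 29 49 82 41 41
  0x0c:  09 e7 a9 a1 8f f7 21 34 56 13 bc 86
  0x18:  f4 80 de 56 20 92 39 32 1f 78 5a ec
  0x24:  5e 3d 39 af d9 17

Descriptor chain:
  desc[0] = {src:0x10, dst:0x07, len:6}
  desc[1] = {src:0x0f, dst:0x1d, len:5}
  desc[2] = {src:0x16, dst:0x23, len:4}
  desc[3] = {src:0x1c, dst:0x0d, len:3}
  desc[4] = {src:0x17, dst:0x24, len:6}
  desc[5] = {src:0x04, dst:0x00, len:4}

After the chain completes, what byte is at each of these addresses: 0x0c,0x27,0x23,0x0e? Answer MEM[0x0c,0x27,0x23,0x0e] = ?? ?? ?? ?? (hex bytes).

MEM[0x0c,0x27,0x23,0x0e] = 13 de bc a1

  after D0: wrote 6B at 0x07 = 8ff721345613
  after D1: wrote 5B at 0x1d = a18ff72134
  after D2: wrote 4B at 0x23 = bc86f480
  after D3: wrote 3B at 0x0d = 20a18f
  after D4: wrote 6B at 0x24 = 86f480de5620
  after D5: wrote 4B at 0x00 = 9417f18f
query mem[0x0c]=0x13, mem[0x27]=0xde, mem[0x23]=0xbc, mem[0x0e]=0xa1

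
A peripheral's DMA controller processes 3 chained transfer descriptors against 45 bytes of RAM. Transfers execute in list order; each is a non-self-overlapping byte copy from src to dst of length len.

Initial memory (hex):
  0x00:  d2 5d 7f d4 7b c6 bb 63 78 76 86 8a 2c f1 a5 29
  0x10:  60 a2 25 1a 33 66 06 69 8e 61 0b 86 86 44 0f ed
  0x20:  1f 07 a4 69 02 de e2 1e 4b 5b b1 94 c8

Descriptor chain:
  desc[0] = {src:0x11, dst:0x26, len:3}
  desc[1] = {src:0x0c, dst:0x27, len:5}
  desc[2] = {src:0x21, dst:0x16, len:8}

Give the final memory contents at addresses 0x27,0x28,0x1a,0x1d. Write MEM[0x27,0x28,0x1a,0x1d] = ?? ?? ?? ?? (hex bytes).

#0 dst[0x26+3] := {0xa2,0x25,0x1a}
#1 dst[0x27+5] := {0x2c,0xf1,0xa5,0x29,0x60}
#2 dst[0x16+8] := {0x07,0xa4,0x69,0x02,0xde,0xa2,0x2c,0xf1}
query mem[0x27]=0x2c, mem[0x28]=0xf1, mem[0x1a]=0xde, mem[0x1d]=0xf1

MEM[0x27,0x28,0x1a,0x1d] = 2c f1 de f1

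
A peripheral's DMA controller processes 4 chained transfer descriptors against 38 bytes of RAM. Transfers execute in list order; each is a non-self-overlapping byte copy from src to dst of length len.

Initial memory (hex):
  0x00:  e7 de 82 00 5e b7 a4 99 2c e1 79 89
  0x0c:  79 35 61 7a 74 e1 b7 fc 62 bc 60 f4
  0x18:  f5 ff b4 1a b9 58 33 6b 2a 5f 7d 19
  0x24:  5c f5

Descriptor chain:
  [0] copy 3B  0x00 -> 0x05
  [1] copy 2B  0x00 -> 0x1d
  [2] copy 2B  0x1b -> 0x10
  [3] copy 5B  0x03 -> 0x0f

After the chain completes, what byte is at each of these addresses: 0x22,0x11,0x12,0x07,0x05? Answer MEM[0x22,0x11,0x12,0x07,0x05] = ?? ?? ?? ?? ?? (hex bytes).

D0: mem[0x05..0x07] <- [e7 de 82]
D1: mem[0x1d..0x1e] <- [e7 de]
D2: mem[0x10..0x11] <- [1a b9]
D3: mem[0x0f..0x13] <- [00 5e e7 de 82]
query mem[0x22]=0x7d, mem[0x11]=0xe7, mem[0x12]=0xde, mem[0x07]=0x82, mem[0x05]=0xe7

MEM[0x22,0x11,0x12,0x07,0x05] = 7d e7 de 82 e7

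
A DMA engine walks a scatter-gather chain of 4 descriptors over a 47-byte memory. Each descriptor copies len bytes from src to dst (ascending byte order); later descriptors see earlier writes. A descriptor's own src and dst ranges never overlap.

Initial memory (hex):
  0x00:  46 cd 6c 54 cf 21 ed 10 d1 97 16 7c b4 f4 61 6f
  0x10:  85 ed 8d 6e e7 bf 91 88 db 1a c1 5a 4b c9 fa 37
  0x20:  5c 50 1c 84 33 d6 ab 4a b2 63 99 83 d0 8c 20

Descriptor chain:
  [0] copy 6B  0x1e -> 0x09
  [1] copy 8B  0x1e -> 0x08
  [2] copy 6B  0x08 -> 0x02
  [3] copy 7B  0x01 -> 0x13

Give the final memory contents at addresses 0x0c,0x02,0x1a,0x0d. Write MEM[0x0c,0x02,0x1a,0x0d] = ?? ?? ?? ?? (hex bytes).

MEM[0x0c,0x02,0x1a,0x0d] = 1c fa c1 84

D0: mem[0x09..0x0e] <- [fa 37 5c 50 1c 84]
D1: mem[0x08..0x0f] <- [fa 37 5c 50 1c 84 33 d6]
D2: mem[0x02..0x07] <- [fa 37 5c 50 1c 84]
D3: mem[0x13..0x19] <- [cd fa 37 5c 50 1c 84]
query mem[0x0c]=0x1c, mem[0x02]=0xfa, mem[0x1a]=0xc1, mem[0x0d]=0x84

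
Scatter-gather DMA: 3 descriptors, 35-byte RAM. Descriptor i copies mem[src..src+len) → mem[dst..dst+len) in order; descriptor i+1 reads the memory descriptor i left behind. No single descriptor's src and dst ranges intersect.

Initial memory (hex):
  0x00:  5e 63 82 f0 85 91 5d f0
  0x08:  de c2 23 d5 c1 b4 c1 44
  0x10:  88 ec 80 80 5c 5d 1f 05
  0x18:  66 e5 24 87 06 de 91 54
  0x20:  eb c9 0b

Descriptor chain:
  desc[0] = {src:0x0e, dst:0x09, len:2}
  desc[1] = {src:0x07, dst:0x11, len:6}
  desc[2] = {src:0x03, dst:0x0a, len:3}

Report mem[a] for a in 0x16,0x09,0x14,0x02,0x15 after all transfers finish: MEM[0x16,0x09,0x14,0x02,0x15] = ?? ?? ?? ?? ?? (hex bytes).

#0 dst[0x09+2] := {0xc1,0x44}
#1 dst[0x11+6] := {0xf0,0xde,0xc1,0x44,0xd5,0xc1}
#2 dst[0x0a+3] := {0xf0,0x85,0x91}
query mem[0x16]=0xc1, mem[0x09]=0xc1, mem[0x14]=0x44, mem[0x02]=0x82, mem[0x15]=0xd5

MEM[0x16,0x09,0x14,0x02,0x15] = c1 c1 44 82 d5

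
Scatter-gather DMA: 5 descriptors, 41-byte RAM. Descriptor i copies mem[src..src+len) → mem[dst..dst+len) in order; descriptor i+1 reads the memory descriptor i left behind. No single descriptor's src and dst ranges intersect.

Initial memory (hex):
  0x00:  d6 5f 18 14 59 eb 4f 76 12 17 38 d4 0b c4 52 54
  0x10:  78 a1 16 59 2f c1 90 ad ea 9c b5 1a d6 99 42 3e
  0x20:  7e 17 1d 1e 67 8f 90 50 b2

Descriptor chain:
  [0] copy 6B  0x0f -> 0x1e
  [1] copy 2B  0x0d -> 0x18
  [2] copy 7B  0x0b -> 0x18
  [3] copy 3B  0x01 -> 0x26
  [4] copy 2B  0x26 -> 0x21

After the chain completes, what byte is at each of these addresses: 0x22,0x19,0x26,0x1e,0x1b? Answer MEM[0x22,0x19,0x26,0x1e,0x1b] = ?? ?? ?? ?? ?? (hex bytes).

[0] 0x0f->0x1e len=6 : 54 78 a1 16 59 2f
[1] 0x0d->0x18 len=2 : c4 52
[2] 0x0b->0x18 len=7 : d4 0b c4 52 54 78 a1
[3] 0x01->0x26 len=3 : 5f 18 14
[4] 0x26->0x21 len=2 : 5f 18
query mem[0x22]=0x18, mem[0x19]=0x0b, mem[0x26]=0x5f, mem[0x1e]=0xa1, mem[0x1b]=0x52

MEM[0x22,0x19,0x26,0x1e,0x1b] = 18 0b 5f a1 52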